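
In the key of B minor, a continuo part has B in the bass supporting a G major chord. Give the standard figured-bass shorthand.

B is the third of G major, so the chord is in first inversion.
A triad in first inversion is figured 6/3, conventionally abbreviated 6.

6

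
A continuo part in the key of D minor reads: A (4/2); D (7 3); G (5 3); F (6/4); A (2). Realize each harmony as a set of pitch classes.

A (6/4/2): A, Bb, D, F.
D (7/5/3): D, F, A, C.
G (5/3): G, Bb, D.
F (6/4): F, Bb, D.
A (6/4/2): A, Bb, D, F.

A, Bb, D, F | D, F, A, C | G, Bb, D | F, Bb, D | A, Bb, D, F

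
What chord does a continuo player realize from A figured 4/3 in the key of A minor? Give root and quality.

D minor seventh

The figures 4/3 indicate a seventh chord in second inversion.
In second inversion the root lies a fourth above the bass: a fourth above A in A minor is D.
The chord tones are A, C, D, F, giving D minor seventh.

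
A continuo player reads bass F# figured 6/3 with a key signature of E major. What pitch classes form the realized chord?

A third above F# in this key is A.
A sixth above F# in this key is D#.
Together with the bass F#, this spells D# diminished in first inversion.

F#, A, D#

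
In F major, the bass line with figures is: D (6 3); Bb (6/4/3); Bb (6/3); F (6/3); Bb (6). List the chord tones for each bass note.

D, F, Bb | Bb, D, E, G | Bb, D, G | F, A, D | Bb, D, G

D (6/3): D, F, Bb.
Bb (6/4/3): Bb, D, E, G.
Bb (6/3): Bb, D, G.
F (6/3): F, A, D.
Bb (6/3): Bb, D, G.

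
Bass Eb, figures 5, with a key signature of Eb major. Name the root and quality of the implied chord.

The figures 5 indicate a triad in root position.
In root position the bass is the root, so the root is Eb.
The chord tones are Eb, G, Bb, giving Eb major.

Eb major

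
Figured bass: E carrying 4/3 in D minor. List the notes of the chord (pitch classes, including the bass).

E, G, A, C

The written figures 4/3 are shorthand for 6/4/3: the 6 is implied.
A third above E in this key is G.
A fourth above E in this key is A.
A sixth above E in this key is C.
Together with the bass E, this spells A minor seventh in second inversion.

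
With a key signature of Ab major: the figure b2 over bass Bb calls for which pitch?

Cb

Counting 1 letter step above Bb lands on C; in Ab major, that letter is C.
The b2 figure lowers it a semitone, giving Cb.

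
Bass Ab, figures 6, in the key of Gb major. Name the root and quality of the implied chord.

F diminished

The figures 6 indicate a triad in first inversion.
In first inversion the root lies a sixth above the bass: a sixth above Ab in Gb major is F.
The chord tones are Ab, Cb, F, giving F diminished.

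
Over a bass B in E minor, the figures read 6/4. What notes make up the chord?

A fourth above B in this key is E.
A sixth above B in this key is G.
Together with the bass B, this spells E minor in second inversion.

B, E, G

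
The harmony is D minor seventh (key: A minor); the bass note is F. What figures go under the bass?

6/5

F is the third of D minor seventh, so the chord is in first inversion.
A seventh chord in first inversion is figured 6/5/3, conventionally abbreviated 6/5.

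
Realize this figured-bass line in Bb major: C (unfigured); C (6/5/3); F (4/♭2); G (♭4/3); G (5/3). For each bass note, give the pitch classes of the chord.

C (5/3): C, Eb, G.
C (6/5/3): C, Eb, G, A.
F (6/4/b2): F, Gb, Bb, D.
G (6/b4/3): G, Bb, Cb, Eb.
G (5/3): G, Bb, D.

C, Eb, G | C, Eb, G, A | F, Gb, Bb, D | G, Bb, Cb, Eb | G, Bb, D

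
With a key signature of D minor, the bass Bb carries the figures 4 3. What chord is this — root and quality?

The figures 4 3 indicate a seventh chord in second inversion.
In second inversion the root lies a fourth above the bass: a fourth above Bb in D minor is E.
The chord tones are Bb, D, E, G, giving E half-diminished seventh.

E half-diminished seventh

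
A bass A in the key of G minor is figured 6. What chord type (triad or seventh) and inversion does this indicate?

triad, first inversion

6 is shorthand for 6/3.
Intervals of 6/3 above the bass form a triad; the bass is the third, so this is first inversion.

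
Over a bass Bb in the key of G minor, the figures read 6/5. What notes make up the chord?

The written figures 6/5 are shorthand for 6/5/3: the 3 is implied.
A third above Bb in this key is D.
A fifth above Bb in this key is F.
A sixth above Bb in this key is G.
Together with the bass Bb, this spells G minor seventh in first inversion.

Bb, D, F, G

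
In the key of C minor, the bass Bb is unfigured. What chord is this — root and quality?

An unfigured bass indicates a triad in root position.
In root position the bass is the root, so the root is Bb.
The chord tones are Bb, D, F, giving Bb major.

Bb major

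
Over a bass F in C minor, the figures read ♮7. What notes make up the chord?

F, Ab, C, E

The written figures ♮7 are shorthand for 7/5/3: the 5/3 are implied.
A third above F in this key is Ab.
A fifth above F in this key is C.
A seventh above F in this key is Eb, made natural (E) by the ♮ figure.
Together with the bass F, this spells F minor-major seventh in root position.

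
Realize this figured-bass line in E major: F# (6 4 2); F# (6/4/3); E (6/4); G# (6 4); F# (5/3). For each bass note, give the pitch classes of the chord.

F#, G#, B, D# | F#, A, B, D# | E, A, C# | G#, C#, E | F#, A, C#

F# (6/4/2): F#, G#, B, D#.
F# (6/4/3): F#, A, B, D#.
E (6/4): E, A, C#.
G# (6/4): G#, C#, E.
F# (5/3): F#, A, C#.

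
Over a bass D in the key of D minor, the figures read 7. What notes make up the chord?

D, F, A, C

The written figures 7 are shorthand for 7/5/3: the 5/3 are implied.
A third above D in this key is F.
A fifth above D in this key is A.
A seventh above D in this key is C.
Together with the bass D, this spells D minor seventh in root position.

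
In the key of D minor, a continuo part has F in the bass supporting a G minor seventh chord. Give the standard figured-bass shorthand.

4/2

F is the seventh of G minor seventh, so the chord is in third inversion.
A seventh chord in third inversion is figured 6/4/2, conventionally abbreviated 4/2.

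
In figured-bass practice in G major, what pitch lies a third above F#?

A

Counting 2 letter steps above F# lands on A; in G major, that letter is A.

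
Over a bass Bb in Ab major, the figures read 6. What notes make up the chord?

The written figures 6 are shorthand for 6/3: the 3 is implied.
A third above Bb in this key is Db.
A sixth above Bb in this key is G.
Together with the bass Bb, this spells G diminished in first inversion.

Bb, Db, G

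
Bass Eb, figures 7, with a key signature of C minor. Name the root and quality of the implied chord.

The figures 7 indicate a seventh chord in root position.
In root position the bass is the root, so the root is Eb.
The chord tones are Eb, G, Bb, D, giving Eb major seventh.

Eb major seventh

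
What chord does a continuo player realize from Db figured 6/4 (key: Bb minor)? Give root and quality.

Gb major

The figures 6/4 indicate a triad in second inversion.
In second inversion the root lies a fourth above the bass: a fourth above Db in Bb minor is Gb.
The chord tones are Db, Gb, Bb, giving Gb major.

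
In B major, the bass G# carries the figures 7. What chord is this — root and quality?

The figures 7 indicate a seventh chord in root position.
In root position the bass is the root, so the root is G#.
The chord tones are G#, B, D#, F#, giving G# minor seventh.

G# minor seventh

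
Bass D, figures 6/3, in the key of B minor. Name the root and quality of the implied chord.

The figures 6/3 indicate a triad in first inversion.
In first inversion the root lies a sixth above the bass: a sixth above D in B minor is B.
The chord tones are D, F#, B, giving B minor.

B minor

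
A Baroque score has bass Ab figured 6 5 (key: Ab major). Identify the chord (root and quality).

The figures 6 5 indicate a seventh chord in first inversion.
In first inversion the root lies a sixth above the bass: a sixth above Ab in Ab major is F.
The chord tones are Ab, C, Eb, F, giving F minor seventh.

F minor seventh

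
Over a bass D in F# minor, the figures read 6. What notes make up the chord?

D, F#, B

The written figures 6 are shorthand for 6/3: the 3 is implied.
A third above D in this key is F#.
A sixth above D in this key is B.
Together with the bass D, this spells B minor in first inversion.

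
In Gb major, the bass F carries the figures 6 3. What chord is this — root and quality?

The figures 6 3 indicate a triad in first inversion.
In first inversion the root lies a sixth above the bass: a sixth above F in Gb major is Db.
The chord tones are F, Ab, Db, giving Db major.

Db major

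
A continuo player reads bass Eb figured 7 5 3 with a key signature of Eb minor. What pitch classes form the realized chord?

A third above Eb in this key is Gb.
A fifth above Eb in this key is Bb.
A seventh above Eb in this key is Db.
Together with the bass Eb, this spells Eb minor seventh in root position.

Eb, Gb, Bb, Db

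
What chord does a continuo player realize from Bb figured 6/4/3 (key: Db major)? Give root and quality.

The figures 6/4/3 indicate a seventh chord in second inversion.
In second inversion the root lies a fourth above the bass: a fourth above Bb in Db major is Eb.
The chord tones are Bb, Db, Eb, Gb, giving Eb minor seventh.

Eb minor seventh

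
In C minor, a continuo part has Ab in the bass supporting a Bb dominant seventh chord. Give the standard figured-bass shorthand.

Ab is the seventh of Bb dominant seventh, so the chord is in third inversion.
A seventh chord in third inversion is figured 6/4/2, conventionally abbreviated 4/2.

4/2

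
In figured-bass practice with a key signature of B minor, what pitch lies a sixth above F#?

D

Counting 5 letter steps above F# lands on D; in B minor, that letter is D.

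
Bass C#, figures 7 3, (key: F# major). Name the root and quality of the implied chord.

The figures 7 3 indicate a seventh chord in root position.
In root position the bass is the root, so the root is C#.
The chord tones are C#, E#, G#, B, giving C# dominant seventh.

C# dominant seventh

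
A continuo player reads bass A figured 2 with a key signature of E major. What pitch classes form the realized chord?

The written figures 2 are shorthand for 6/4/2: the 6/4 are implied.
A second above A in this key is B.
A fourth above A in this key is D#.
A sixth above A in this key is F#.
Together with the bass A, this spells B dominant seventh in third inversion.

A, B, D#, F#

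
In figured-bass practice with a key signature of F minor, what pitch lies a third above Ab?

Counting 2 letter steps above Ab lands on C; in F minor, that letter is C.

C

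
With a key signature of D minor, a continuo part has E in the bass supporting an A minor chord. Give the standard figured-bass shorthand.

E is the fifth of A minor, so the chord is in second inversion.
A triad in second inversion is figured 6/4, conventionally abbreviated 6/4.

6/4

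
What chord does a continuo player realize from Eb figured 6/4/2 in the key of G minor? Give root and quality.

F dominant seventh

The figures 6/4/2 indicate a seventh chord in third inversion.
In third inversion the root lies a second above the bass: a second above Eb in G minor is F.
The chord tones are Eb, F, A, C, giving F dominant seventh.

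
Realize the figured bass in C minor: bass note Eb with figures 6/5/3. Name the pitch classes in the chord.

Eb, G, Bb, C

A third above Eb in this key is G.
A fifth above Eb in this key is Bb.
A sixth above Eb in this key is C.
Together with the bass Eb, this spells C minor seventh in first inversion.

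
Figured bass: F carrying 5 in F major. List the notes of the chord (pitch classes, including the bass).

F, A, C

The written figures 5 are shorthand for 5/3: the 3 is implied.
A third above F in this key is A.
A fifth above F in this key is C.
Together with the bass F, this spells F major in root position.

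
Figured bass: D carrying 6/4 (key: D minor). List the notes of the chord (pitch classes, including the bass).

A fourth above D in this key is G.
A sixth above D in this key is Bb.
Together with the bass D, this spells G minor in second inversion.

D, G, Bb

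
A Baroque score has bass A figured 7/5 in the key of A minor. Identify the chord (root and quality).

The figures 7/5 indicate a seventh chord in root position.
In root position the bass is the root, so the root is A.
The chord tones are A, C, E, G, giving A minor seventh.

A minor seventh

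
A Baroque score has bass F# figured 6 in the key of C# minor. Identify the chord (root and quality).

D# diminished

The figures 6 indicate a triad in first inversion.
In first inversion the root lies a sixth above the bass: a sixth above F# in C# minor is D#.
The chord tones are F#, A, D#, giving D# diminished.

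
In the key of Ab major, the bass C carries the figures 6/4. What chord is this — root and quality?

F minor

The figures 6/4 indicate a triad in second inversion.
In second inversion the root lies a fourth above the bass: a fourth above C in Ab major is F.
The chord tones are C, F, Ab, giving F minor.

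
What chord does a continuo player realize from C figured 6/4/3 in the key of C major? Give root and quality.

The figures 6/4/3 indicate a seventh chord in second inversion.
In second inversion the root lies a fourth above the bass: a fourth above C in C major is F.
The chord tones are C, E, F, A, giving F major seventh.

F major seventh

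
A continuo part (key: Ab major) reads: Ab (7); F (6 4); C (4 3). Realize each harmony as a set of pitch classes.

Ab, C, Eb, G | F, Bb, Db | C, Eb, F, Ab

Ab (7/5/3): Ab, C, Eb, G.
F (6/4): F, Bb, Db.
C (6/4/3): C, Eb, F, Ab.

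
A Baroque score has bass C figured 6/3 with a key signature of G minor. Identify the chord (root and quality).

A diminished

The figures 6/3 indicate a triad in first inversion.
In first inversion the root lies a sixth above the bass: a sixth above C in G minor is A.
The chord tones are C, Eb, A, giving A diminished.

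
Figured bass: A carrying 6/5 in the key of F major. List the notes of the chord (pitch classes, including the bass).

The written figures 6/5 are shorthand for 6/5/3: the 3 is implied.
A third above A in this key is C.
A fifth above A in this key is E.
A sixth above A in this key is F.
Together with the bass A, this spells F major seventh in first inversion.

A, C, E, F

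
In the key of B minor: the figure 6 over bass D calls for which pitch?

B

Counting 5 letter steps above D lands on B; in B minor, that letter is B.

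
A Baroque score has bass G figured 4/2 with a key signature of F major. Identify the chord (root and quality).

The figures 4/2 indicate a seventh chord in third inversion.
In third inversion the root lies a second above the bass: a second above G in F major is A.
The chord tones are G, A, C, E, giving A minor seventh.

A minor seventh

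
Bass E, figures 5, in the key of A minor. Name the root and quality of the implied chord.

The figures 5 indicate a triad in root position.
In root position the bass is the root, so the root is E.
The chord tones are E, G, B, giving E minor.

E minor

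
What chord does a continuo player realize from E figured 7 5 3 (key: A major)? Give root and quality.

E dominant seventh

The figures 7 5 3 indicate a seventh chord in root position.
In root position the bass is the root, so the root is E.
The chord tones are E, G#, B, D, giving E dominant seventh.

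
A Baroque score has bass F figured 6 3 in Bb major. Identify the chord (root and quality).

D minor

The figures 6 3 indicate a triad in first inversion.
In first inversion the root lies a sixth above the bass: a sixth above F in Bb major is D.
The chord tones are F, A, D, giving D minor.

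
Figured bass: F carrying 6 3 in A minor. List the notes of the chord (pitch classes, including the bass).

A third above F in this key is A.
A sixth above F in this key is D.
Together with the bass F, this spells D minor in first inversion.

F, A, D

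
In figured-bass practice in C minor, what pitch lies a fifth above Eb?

Bb

Counting 4 letter steps above Eb lands on B; in C minor, that letter is Bb.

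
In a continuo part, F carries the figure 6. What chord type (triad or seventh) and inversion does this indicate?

6 is shorthand for 6/3.
Intervals of 6/3 above the bass form a triad; the bass is the third, so this is first inversion.

triad, first inversion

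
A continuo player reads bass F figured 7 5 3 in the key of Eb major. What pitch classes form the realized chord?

F, Ab, C, Eb

A third above F in this key is Ab.
A fifth above F in this key is C.
A seventh above F in this key is Eb.
Together with the bass F, this spells F minor seventh in root position.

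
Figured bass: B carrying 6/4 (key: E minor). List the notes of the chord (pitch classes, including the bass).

B, E, G

A fourth above B in this key is E.
A sixth above B in this key is G.
Together with the bass B, this spells E minor in second inversion.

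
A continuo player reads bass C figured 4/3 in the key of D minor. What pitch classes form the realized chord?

C, E, F, A

The written figures 4/3 are shorthand for 6/4/3: the 6 is implied.
A third above C in this key is E.
A fourth above C in this key is F.
A sixth above C in this key is A.
Together with the bass C, this spells F major seventh in second inversion.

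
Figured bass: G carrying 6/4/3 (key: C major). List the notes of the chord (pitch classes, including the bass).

A third above G in this key is B.
A fourth above G in this key is C.
A sixth above G in this key is E.
Together with the bass G, this spells C major seventh in second inversion.

G, B, C, E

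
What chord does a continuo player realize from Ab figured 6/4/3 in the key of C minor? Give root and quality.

D half-diminished seventh

The figures 6/4/3 indicate a seventh chord in second inversion.
In second inversion the root lies a fourth above the bass: a fourth above Ab in C minor is D.
The chord tones are Ab, C, D, F, giving D half-diminished seventh.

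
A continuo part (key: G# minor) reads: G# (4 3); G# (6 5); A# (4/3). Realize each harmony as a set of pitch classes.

G# (6/4/3): G#, B, C#, E.
G# (6/5/3): G#, B, D#, E.
A# (6/4/3): A#, C#, D#, F#.

G#, B, C#, E | G#, B, D#, E | A#, C#, D#, F#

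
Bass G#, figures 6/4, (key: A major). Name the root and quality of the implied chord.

The figures 6/4 indicate a triad in second inversion.
In second inversion the root lies a fourth above the bass: a fourth above G# in A major is C#.
The chord tones are G#, C#, E, giving C# minor.

C# minor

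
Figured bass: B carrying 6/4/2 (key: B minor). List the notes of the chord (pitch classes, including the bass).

A second above B in this key is C#.
A fourth above B in this key is E.
A sixth above B in this key is G.
Together with the bass B, this spells C# half-diminished seventh in third inversion.

B, C#, E, G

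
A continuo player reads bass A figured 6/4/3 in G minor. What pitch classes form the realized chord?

A third above A in this key is C.
A fourth above A in this key is D.
A sixth above A in this key is F.
Together with the bass A, this spells D minor seventh in second inversion.

A, C, D, F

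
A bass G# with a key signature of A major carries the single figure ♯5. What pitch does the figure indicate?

D#

Counting 4 letter steps above G# lands on D; in A major, that letter is D.
The #5 figure raises it a semitone, giving D#.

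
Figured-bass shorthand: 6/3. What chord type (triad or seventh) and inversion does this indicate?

triad, first inversion

Intervals of 6/3 above the bass form a triad; the bass is the third, so this is first inversion.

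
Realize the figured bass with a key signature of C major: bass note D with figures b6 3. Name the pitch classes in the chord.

A third above D in this key is F.
A sixth above D in this key is B, lowered to Bb by the flat.
Together with the bass D, this spells Bb major in first inversion.

D, F, Bb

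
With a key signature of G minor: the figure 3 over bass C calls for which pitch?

Counting 2 letter steps above C lands on E; in G minor, that letter is Eb.

Eb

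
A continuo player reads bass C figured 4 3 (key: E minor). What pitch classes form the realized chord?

The written figures 4 3 are shorthand for 6/4/3: the 6 is implied.
A third above C in this key is E.
A fourth above C in this key is F#.
A sixth above C in this key is A.
Together with the bass C, this spells F# half-diminished seventh in second inversion.

C, E, F#, A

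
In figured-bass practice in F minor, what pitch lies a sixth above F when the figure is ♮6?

Counting 5 letter steps above F lands on D; in F minor, that letter is Db.
The ♮6 figure makes it natural, giving D.

D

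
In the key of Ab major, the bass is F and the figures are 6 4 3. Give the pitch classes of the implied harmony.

F, Ab, Bb, Db

A third above F in this key is Ab.
A fourth above F in this key is Bb.
A sixth above F in this key is Db.
Together with the bass F, this spells Bb minor seventh in second inversion.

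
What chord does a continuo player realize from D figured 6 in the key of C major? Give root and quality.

The figures 6 indicate a triad in first inversion.
In first inversion the root lies a sixth above the bass: a sixth above D in C major is B.
The chord tones are D, F, B, giving B diminished.

B diminished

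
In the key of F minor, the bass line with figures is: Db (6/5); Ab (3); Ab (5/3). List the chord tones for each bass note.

Db (6/5/3): Db, F, Ab, Bb.
Ab (5/3): Ab, C, Eb.
Ab (5/3): Ab, C, Eb.

Db, F, Ab, Bb | Ab, C, Eb | Ab, C, Eb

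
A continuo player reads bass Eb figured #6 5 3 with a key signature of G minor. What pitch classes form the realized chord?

Eb, G, Bb, C#

A third above Eb in this key is G.
A fifth above Eb in this key is Bb.
A sixth above Eb in this key is C, raised to C# by the sharp.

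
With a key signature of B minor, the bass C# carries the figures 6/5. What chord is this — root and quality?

A dominant seventh

The figures 6/5 indicate a seventh chord in first inversion.
In first inversion the root lies a sixth above the bass: a sixth above C# in B minor is A.
The chord tones are C#, E, G, A, giving A dominant seventh.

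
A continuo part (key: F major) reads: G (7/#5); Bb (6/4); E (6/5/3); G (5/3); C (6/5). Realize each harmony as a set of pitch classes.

G, Bb, D#, F | Bb, E, G | E, G, Bb, C | G, Bb, D | C, E, G, A

G (7/#5/3): G, Bb, D#, F.
Bb (6/4): Bb, E, G.
E (6/5/3): E, G, Bb, C.
G (5/3): G, Bb, D.
C (6/5/3): C, E, G, A.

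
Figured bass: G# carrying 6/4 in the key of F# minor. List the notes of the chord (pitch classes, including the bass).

G#, C#, E

A fourth above G# in this key is C#.
A sixth above G# in this key is E.
Together with the bass G#, this spells C# minor in second inversion.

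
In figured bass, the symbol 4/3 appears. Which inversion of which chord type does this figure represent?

4/3 is shorthand for 6/4/3.
Intervals of 6/4/3 above the bass form a seventh chord; the bass is the fifth, so this is second inversion.

seventh chord, second inversion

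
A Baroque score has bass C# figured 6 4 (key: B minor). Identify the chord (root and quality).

F# minor

The figures 6 4 indicate a triad in second inversion.
In second inversion the root lies a fourth above the bass: a fourth above C# in B minor is F#.
The chord tones are C#, F#, A, giving F# minor.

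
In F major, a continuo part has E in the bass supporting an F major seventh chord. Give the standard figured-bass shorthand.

4/2

E is the seventh of F major seventh, so the chord is in third inversion.
A seventh chord in third inversion is figured 6/4/2, conventionally abbreviated 4/2.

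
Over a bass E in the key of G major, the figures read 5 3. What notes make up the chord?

A third above E in this key is G.
A fifth above E in this key is B.
Together with the bass E, this spells E minor in root position.

E, G, B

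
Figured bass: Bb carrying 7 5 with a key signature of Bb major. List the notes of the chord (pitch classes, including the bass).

Bb, D, F, A

The written figures 7 5 are shorthand for 7/5/3: the 3 is implied.
A third above Bb in this key is D.
A fifth above Bb in this key is F.
A seventh above Bb in this key is A.
Together with the bass Bb, this spells Bb major seventh in root position.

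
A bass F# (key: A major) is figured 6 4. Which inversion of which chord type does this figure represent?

Intervals of 6/4 above the bass form a triad; the bass is the fifth, so this is second inversion.

triad, second inversion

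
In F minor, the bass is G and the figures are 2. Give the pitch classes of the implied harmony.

The written figures 2 are shorthand for 6/4/2: the 6/4 are implied.
A second above G in this key is Ab.
A fourth above G in this key is C.
A sixth above G in this key is Eb.
Together with the bass G, this spells Ab major seventh in third inversion.

G, Ab, C, Eb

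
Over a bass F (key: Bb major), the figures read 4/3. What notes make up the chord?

The written figures 4/3 are shorthand for 6/4/3: the 6 is implied.
A third above F in this key is A.
A fourth above F in this key is Bb.
A sixth above F in this key is D.
Together with the bass F, this spells Bb major seventh in second inversion.

F, A, Bb, D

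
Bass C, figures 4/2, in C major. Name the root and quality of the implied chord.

D minor seventh

The figures 4/2 indicate a seventh chord in third inversion.
In third inversion the root lies a second above the bass: a second above C in C major is D.
The chord tones are C, D, F, A, giving D minor seventh.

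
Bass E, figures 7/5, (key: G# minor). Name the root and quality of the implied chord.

E major seventh

The figures 7/5 indicate a seventh chord in root position.
In root position the bass is the root, so the root is E.
The chord tones are E, G#, B, D#, giving E major seventh.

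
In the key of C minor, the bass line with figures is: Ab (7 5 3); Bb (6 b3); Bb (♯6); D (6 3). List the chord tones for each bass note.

Ab (7/5/3): Ab, C, Eb, G.
Bb (6/b3): Bb, Db, G.
Bb (#6/3): Bb, D, G#.
D (6/3): D, F, Bb.

Ab, C, Eb, G | Bb, Db, G | Bb, D, G# | D, F, Bb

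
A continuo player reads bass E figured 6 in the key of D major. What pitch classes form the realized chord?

E, G, C#

The written figures 6 are shorthand for 6/3: the 3 is implied.
A third above E in this key is G.
A sixth above E in this key is C#.
Together with the bass E, this spells C# diminished in first inversion.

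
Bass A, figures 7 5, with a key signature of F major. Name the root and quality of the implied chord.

A minor seventh

The figures 7 5 indicate a seventh chord in root position.
In root position the bass is the root, so the root is A.
The chord tones are A, C, E, G, giving A minor seventh.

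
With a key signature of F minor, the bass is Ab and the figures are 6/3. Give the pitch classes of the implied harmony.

A third above Ab in this key is C.
A sixth above Ab in this key is F.
Together with the bass Ab, this spells F minor in first inversion.

Ab, C, F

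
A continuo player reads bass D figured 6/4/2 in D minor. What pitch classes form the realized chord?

A second above D in this key is E.
A fourth above D in this key is G.
A sixth above D in this key is Bb.
Together with the bass D, this spells E half-diminished seventh in third inversion.

D, E, G, Bb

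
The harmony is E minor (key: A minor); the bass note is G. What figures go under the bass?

6

G is the third of E minor, so the chord is in first inversion.
A triad in first inversion is figured 6/3, conventionally abbreviated 6.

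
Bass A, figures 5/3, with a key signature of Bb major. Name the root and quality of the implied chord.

A diminished

The figures 5/3 indicate a triad in root position.
In root position the bass is the root, so the root is A.
The chord tones are A, C, Eb, giving A diminished.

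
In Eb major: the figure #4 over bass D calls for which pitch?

G#

Counting 3 letter steps above D lands on G; in Eb major, that letter is G.
The #4 figure raises it a semitone, giving G#.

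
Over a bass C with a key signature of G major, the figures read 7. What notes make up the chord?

The written figures 7 are shorthand for 7/5/3: the 5/3 are implied.
A third above C in this key is E.
A fifth above C in this key is G.
A seventh above C in this key is B.
Together with the bass C, this spells C major seventh in root position.

C, E, G, B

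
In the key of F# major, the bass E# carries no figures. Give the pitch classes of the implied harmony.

An unfigured bass implies 5/3.
A third above E# in this key is G#.
A fifth above E# in this key is B.
Together with the bass E#, this spells E# diminished in root position.

E#, G#, B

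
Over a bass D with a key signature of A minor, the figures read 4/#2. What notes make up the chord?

The written figures 4/#2 are shorthand for 6/4/2: the 6 is implied.
A second above D in this key is E, raised to E# by the sharp.
A fourth above D in this key is G.
A sixth above D in this key is B.

D, E#, G, B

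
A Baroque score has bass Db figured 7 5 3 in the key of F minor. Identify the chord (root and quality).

Db major seventh

The figures 7 5 3 indicate a seventh chord in root position.
In root position the bass is the root, so the root is Db.
The chord tones are Db, F, Ab, C, giving Db major seventh.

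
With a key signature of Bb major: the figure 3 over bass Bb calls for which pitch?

D

Counting 2 letter steps above Bb lands on D; in Bb major, that letter is D.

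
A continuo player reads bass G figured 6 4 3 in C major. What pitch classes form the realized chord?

G, B, C, E

A third above G in this key is B.
A fourth above G in this key is C.
A sixth above G in this key is E.
Together with the bass G, this spells C major seventh in second inversion.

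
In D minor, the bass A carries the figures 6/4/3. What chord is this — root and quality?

The figures 6/4/3 indicate a seventh chord in second inversion.
In second inversion the root lies a fourth above the bass: a fourth above A in D minor is D.
The chord tones are A, C, D, F, giving D minor seventh.

D minor seventh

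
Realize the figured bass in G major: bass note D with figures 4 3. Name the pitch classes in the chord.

The written figures 4 3 are shorthand for 6/4/3: the 6 is implied.
A third above D in this key is F#.
A fourth above D in this key is G.
A sixth above D in this key is B.
Together with the bass D, this spells G major seventh in second inversion.

D, F#, G, B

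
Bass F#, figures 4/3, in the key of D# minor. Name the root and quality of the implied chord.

B major seventh

The figures 4/3 indicate a seventh chord in second inversion.
In second inversion the root lies a fourth above the bass: a fourth above F# in D# minor is B.
The chord tones are F#, A#, B, D#, giving B major seventh.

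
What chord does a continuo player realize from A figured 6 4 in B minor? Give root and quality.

The figures 6 4 indicate a triad in second inversion.
In second inversion the root lies a fourth above the bass: a fourth above A in B minor is D.
The chord tones are A, D, F#, giving D major.

D major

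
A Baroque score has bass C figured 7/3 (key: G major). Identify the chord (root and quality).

C major seventh

The figures 7/3 indicate a seventh chord in root position.
In root position the bass is the root, so the root is C.
The chord tones are C, E, G, B, giving C major seventh.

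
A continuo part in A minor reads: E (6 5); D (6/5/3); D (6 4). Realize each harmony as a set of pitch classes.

E, G, B, C | D, F, A, B | D, G, B

E (6/5/3): E, G, B, C.
D (6/5/3): D, F, A, B.
D (6/4): D, G, B.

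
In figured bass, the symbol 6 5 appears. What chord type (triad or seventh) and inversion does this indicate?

seventh chord, first inversion

6 5 is shorthand for 6/5/3.
Intervals of 6/5/3 above the bass form a seventh chord; the bass is the third, so this is first inversion.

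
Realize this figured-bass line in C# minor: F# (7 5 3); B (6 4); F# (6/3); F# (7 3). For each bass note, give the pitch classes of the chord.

F#, A, C#, E | B, E, G# | F#, A, D# | F#, A, C#, E

F# (7/5/3): F#, A, C#, E.
B (6/4): B, E, G#.
F# (6/3): F#, A, D#.
F# (7/5/3): F#, A, C#, E.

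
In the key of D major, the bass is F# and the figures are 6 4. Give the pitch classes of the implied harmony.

F#, B, D

A fourth above F# in this key is B.
A sixth above F# in this key is D.
Together with the bass F#, this spells B minor in second inversion.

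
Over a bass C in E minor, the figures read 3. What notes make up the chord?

The written figures 3 are shorthand for 5/3: the 5 is implied.
A third above C in this key is E.
A fifth above C in this key is G.
Together with the bass C, this spells C major in root position.

C, E, G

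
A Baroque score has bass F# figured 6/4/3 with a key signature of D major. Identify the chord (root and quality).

B minor seventh

The figures 6/4/3 indicate a seventh chord in second inversion.
In second inversion the root lies a fourth above the bass: a fourth above F# in D major is B.
The chord tones are F#, A, B, D, giving B minor seventh.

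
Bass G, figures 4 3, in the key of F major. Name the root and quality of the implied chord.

The figures 4 3 indicate a seventh chord in second inversion.
In second inversion the root lies a fourth above the bass: a fourth above G in F major is C.
The chord tones are G, Bb, C, E, giving C dominant seventh.

C dominant seventh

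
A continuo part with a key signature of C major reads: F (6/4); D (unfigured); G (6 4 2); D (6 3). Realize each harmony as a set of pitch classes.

F, B, D | D, F, A | G, A, C, E | D, F, B

F (6/4): F, B, D.
D (5/3): D, F, A.
G (6/4/2): G, A, C, E.
D (6/3): D, F, B.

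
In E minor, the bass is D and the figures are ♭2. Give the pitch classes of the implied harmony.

D, Eb, G, B

The written figures ♭2 are shorthand for 6/4/2: the 6/4 are implied.
A second above D in this key is E, lowered to Eb by the flat.
A fourth above D in this key is G.
A sixth above D in this key is B.
Together with the bass D, this spells Eb augmented major seventh in third inversion.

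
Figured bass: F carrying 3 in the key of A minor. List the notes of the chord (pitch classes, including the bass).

F, A, C

The written figures 3 are shorthand for 5/3: the 5 is implied.
A third above F in this key is A.
A fifth above F in this key is C.
Together with the bass F, this spells F major in root position.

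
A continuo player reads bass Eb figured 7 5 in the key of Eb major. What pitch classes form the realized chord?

The written figures 7 5 are shorthand for 7/5/3: the 3 is implied.
A third above Eb in this key is G.
A fifth above Eb in this key is Bb.
A seventh above Eb in this key is D.
Together with the bass Eb, this spells Eb major seventh in root position.

Eb, G, Bb, D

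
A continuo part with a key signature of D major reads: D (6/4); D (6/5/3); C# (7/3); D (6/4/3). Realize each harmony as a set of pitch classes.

D, G, B | D, F#, A, B | C#, E, G, B | D, F#, G, B

D (6/4): D, G, B.
D (6/5/3): D, F#, A, B.
C# (7/5/3): C#, E, G, B.
D (6/4/3): D, F#, G, B.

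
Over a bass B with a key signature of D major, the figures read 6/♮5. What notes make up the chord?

The written figures 6/♮5 are shorthand for 6/5/3: the 3 is implied.
A third above B in this key is D.
A fifth above B in this key is F#, made natural (F) by the ♮ figure.
A sixth above B in this key is G.
Together with the bass B, this spells G dominant seventh in first inversion.

B, D, F, G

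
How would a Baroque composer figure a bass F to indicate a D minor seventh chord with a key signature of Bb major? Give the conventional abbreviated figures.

6/5

F is the third of D minor seventh, so the chord is in first inversion.
A seventh chord in first inversion is figured 6/5/3, conventionally abbreviated 6/5.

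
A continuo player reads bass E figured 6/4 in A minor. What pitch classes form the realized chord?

A fourth above E in this key is A.
A sixth above E in this key is C.
Together with the bass E, this spells A minor in second inversion.

E, A, C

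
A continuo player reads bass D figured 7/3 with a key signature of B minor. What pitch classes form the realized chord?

D, F#, A, C#

The written figures 7/3 are shorthand for 7/5/3: the 5 is implied.
A third above D in this key is F#.
A fifth above D in this key is A.
A seventh above D in this key is C#.
Together with the bass D, this spells D major seventh in root position.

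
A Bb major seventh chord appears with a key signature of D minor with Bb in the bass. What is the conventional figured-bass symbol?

Bb is the root of Bb major seventh, so the chord is in root position.
A seventh chord in root position is figured 7/5/3, conventionally abbreviated 7.

7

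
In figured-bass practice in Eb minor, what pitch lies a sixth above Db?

Bb

Counting 5 letter steps above Db lands on B; in Eb minor, that letter is Bb.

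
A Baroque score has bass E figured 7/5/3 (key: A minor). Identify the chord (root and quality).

E minor seventh

The figures 7/5/3 indicate a seventh chord in root position.
In root position the bass is the root, so the root is E.
The chord tones are E, G, B, D, giving E minor seventh.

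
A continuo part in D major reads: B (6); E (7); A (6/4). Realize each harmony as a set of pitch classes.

B (6/3): B, D, G.
E (7/5/3): E, G, B, D.
A (6/4): A, D, F#.

B, D, G | E, G, B, D | A, D, F#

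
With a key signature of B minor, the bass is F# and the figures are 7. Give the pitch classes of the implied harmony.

The written figures 7 are shorthand for 7/5/3: the 5/3 are implied.
A third above F# in this key is A.
A fifth above F# in this key is C#.
A seventh above F# in this key is E.
Together with the bass F#, this spells F# minor seventh in root position.

F#, A, C#, E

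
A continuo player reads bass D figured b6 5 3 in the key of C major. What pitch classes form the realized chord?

D, F, A, Bb

A third above D in this key is F.
A fifth above D in this key is A.
A sixth above D in this key is B, lowered to Bb by the flat.
Together with the bass D, this spells Bb major seventh in first inversion.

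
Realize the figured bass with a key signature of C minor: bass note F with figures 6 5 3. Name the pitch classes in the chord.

A third above F in this key is Ab.
A fifth above F in this key is C.
A sixth above F in this key is D.
Together with the bass F, this spells D half-diminished seventh in first inversion.

F, Ab, C, D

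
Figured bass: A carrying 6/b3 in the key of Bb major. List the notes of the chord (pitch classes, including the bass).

A, Cb, F

A third above A in this key is C, lowered to Cb by the flat.
A sixth above A in this key is F.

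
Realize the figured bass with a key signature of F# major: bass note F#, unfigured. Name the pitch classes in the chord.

F#, A#, C#

An unfigured bass implies 5/3.
A third above F# in this key is A#.
A fifth above F# in this key is C#.
Together with the bass F#, this spells F# major in root position.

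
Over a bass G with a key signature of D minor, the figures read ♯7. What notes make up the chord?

G, Bb, D, F#

The written figures ♯7 are shorthand for 7/5/3: the 5/3 are implied.
A third above G in this key is Bb.
A fifth above G in this key is D.
A seventh above G in this key is F, raised to F# by the sharp.
Together with the bass G, this spells G minor-major seventh in root position.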